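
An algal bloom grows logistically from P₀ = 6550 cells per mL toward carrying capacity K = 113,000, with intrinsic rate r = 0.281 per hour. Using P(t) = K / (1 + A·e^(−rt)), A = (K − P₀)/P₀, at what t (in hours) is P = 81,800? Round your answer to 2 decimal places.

t ≈ 13.35 hours

A = (113000 − 6550)/6550 = 16.25191
81800 = 113000/(1 + 16.25191·e^(−0.281t)) → 1 + 16.25191·e^(−0.281t) = 1.38142
e^(−0.281t) = 0.023469 → t = ln(42.60917)/0.281 = 3.75207/0.281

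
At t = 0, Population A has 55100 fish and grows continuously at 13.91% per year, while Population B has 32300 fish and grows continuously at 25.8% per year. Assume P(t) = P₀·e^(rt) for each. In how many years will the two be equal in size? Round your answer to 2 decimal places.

55100·e^(0.1391t) = 32300·e^(0.258t)
55100/32300 = e^((0.258 − 0.1391)t) → ln(1.70588) = 0.1189·t
t = 0.53408 / 0.1189

t ≈ 4.49 years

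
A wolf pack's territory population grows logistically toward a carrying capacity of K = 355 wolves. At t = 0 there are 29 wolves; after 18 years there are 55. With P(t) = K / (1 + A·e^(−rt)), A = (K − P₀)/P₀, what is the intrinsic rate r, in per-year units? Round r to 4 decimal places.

r ≈ 0.0402 per year

A = (355 − 29)/29 = 11.24138
55 = 355/(1 + 11.24138·e^(−r·18)) → e^(−18r) = (6.45455 − 1)/11.24138 = 0.48522
r = −ln(0.48522)/18 = 0.72315/18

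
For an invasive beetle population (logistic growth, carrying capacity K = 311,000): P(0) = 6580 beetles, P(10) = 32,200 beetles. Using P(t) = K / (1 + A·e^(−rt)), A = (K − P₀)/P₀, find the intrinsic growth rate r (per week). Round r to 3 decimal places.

r ≈ 0.168 per week

A = (311000 − 6580)/6580 = 46.26444
32200 = 311000/(1 + 46.26444·e^(−r·10)) → e^(−10r) = (9.65839 − 1)/46.26444 = 0.18715
r = −ln(0.18715)/10 = 1.67585/10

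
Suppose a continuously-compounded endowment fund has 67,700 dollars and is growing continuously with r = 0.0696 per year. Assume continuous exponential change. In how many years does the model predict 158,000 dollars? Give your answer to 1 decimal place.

158000 = 67700 · e^(0.0696·t)
t = ln(158000/67700) / 0.0696 = ln(2.33383) / 0.0696 = 0.84751 / 0.0696

t ≈ 12.2 years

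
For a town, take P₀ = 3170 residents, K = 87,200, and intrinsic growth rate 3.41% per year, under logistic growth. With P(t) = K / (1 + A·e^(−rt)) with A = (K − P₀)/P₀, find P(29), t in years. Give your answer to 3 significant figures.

A = (87200 − 3170)/3170 = 26.50789
P(29) = 87200 / (1 + 26.50789·e^(−0.0341·29)) = 87200 / (1 + 26.50789·0.371986)
= 87200 / 10.86055 ≈ 8029.06

≈ 8,030 residents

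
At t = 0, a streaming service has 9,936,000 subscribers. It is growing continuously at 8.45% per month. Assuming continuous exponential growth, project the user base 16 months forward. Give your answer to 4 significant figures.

≈ 38,400,000 subscribers

P(16) = 9936000 · e^(0.0845·16) = 9936000 · e^(1.352)
= 9936000 · 3.86515 ≈ 38404111.54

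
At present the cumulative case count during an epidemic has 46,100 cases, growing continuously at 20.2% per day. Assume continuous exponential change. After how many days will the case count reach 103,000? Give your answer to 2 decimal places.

t ≈ 3.98 days

103000 = 46100 · e^(0.202·t)
t = ln(103000/46100) / 0.202 = ln(2.23427) / 0.202 = 0.80392 / 0.202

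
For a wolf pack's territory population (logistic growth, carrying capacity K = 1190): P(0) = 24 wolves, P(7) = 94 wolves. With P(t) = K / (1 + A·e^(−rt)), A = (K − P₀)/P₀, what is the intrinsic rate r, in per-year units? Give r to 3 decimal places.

r ≈ 0.204 per year

A = (1190 − 24)/24 = 48.58333
94 = 1190/(1 + 48.58333·e^(−r·7)) → e^(−7r) = (12.65957 − 1)/48.58333 = 0.239991
r = −ln(0.239991)/7 = 1.42715/7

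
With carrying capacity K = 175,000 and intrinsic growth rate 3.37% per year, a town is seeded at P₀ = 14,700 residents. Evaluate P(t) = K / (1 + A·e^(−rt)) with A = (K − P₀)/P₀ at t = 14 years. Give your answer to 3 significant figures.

A = (175000 − 14700)/14700 = 10.90476
P(14) = 175000 / (1 + 10.90476·e^(−0.0337·14)) = 175000 / (1 + 10.90476·0.623878)
= 175000 / 7.80324 ≈ 22426.57

≈ 22,400 residents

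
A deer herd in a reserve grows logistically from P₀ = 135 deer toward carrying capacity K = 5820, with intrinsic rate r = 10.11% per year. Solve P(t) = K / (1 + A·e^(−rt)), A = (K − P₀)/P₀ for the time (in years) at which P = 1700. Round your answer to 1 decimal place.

A = (5820 − 135)/135 = 42.11111
1700 = 5820/(1 + 42.11111·e^(−0.1011t)) → 1 + 42.11111·e^(−0.1011t) = 3.42353
e^(−0.1011t) = 0.057551 → t = ln(17.37594)/0.1011 = 2.85509/0.1011

t ≈ 28.2 years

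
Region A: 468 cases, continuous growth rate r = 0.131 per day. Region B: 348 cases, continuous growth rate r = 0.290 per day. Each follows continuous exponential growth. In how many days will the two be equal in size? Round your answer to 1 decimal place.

t ≈ 1.9 days

468·e^(0.131t) = 348·e^(0.29t)
468/348 = e^((0.29 − 0.131)t) → ln(1.34483) = 0.159·t
t = 0.29627 / 0.159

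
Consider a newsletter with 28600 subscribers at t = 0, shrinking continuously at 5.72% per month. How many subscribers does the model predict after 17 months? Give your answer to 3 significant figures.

P(17) = 28600 · e^(-0.0572·17) = 28600 · e^(-0.9724)
= 28600 · 0.37817 ≈ 10815.79

≈ 10,800 subscribers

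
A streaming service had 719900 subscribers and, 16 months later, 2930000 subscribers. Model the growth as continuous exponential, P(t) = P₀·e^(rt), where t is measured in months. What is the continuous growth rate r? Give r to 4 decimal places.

r ≈ 0.0877 per month

2930000 = 719900 · e^(r·16)
e^(16r) = 2930000/719900 = 4.07001
r = ln(4.07001) / 16 = 1.40365 / 16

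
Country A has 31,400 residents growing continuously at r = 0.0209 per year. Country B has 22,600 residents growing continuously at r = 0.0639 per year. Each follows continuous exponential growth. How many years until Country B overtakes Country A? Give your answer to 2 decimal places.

31400·e^(0.0209t) = 22600·e^(0.0639t)
31400/22600 = e^((0.0639 − 0.0209)t) → ln(1.38938) = 0.043·t
t = 0.32886 / 0.043

t ≈ 7.65 years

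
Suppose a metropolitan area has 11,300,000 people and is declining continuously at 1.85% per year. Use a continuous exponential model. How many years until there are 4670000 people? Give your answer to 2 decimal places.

t ≈ 47.76 years

4670000 = 11300000 · e^(-0.0185·t)
t = ln(4670000/11300000) / -0.0185 = ln(0.41327) / -0.0185 = -0.88364 / -0.0185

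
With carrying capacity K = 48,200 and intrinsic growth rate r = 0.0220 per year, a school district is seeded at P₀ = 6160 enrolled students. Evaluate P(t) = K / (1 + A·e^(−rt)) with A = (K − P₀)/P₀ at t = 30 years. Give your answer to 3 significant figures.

≈ 10,600 enrolled students

A = (48200 − 6160)/6160 = 6.82468
P(30) = 48200 / (1 + 6.82468·e^(−0.022·30)) = 48200 / (1 + 6.82468·0.516851)
= 48200 / 4.52734 ≈ 10646.42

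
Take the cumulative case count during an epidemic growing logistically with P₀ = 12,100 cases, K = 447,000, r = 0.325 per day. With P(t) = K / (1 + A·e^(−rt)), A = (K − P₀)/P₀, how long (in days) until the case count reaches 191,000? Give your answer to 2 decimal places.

t ≈ 10.12 days

A = (447000 − 12100)/12100 = 35.94215
191000 = 447000/(1 + 35.94215·e^(−0.325t)) → 1 + 35.94215·e^(−0.325t) = 2.34031
e^(−0.325t) = 0.037291 → t = ln(26.81621)/0.325 = 3.28901/0.325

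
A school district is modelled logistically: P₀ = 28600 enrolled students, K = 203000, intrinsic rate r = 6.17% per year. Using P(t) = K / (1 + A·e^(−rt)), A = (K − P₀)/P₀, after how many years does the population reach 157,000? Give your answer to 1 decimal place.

t ≈ 49.2 years

A = (203000 − 28600)/28600 = 6.0979
157000 = 203000/(1 + 6.0979·e^(−0.0617t)) → 1 + 6.0979·e^(−0.0617t) = 1.29299
e^(−0.0617t) = 0.048048 → t = ln(20.8124)/0.0617 = 3.03555/0.0617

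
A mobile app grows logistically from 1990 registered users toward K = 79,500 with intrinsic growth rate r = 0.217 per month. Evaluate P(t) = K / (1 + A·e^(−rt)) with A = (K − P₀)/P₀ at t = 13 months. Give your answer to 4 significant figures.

A = (79500 − 1990)/1990 = 38.94975
P(13) = 79500 / (1 + 38.94975·e^(−0.217·13)) = 79500 / (1 + 38.94975·0.059546)
= 79500 / 3.31932 ≈ 23950.72

≈ 23,950 registered users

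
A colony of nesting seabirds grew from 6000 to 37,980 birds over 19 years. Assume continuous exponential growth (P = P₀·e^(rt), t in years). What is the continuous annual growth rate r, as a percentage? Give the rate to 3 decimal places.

37980 = 6000 · e^(r·19)
e^(19r) = 37980/6000 = 6.33
r = ln(6.33) / 19 = 1.8453 / 19

r ≈ 9.712% per year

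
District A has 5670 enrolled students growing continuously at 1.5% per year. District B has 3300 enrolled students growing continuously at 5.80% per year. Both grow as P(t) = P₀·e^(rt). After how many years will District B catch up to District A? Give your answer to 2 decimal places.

5670·e^(0.015t) = 3300·e^(0.058t)
5670/3300 = e^((0.058 − 0.015)t) → ln(1.71818) = 0.043·t
t = 0.54127 / 0.043

t ≈ 12.59 years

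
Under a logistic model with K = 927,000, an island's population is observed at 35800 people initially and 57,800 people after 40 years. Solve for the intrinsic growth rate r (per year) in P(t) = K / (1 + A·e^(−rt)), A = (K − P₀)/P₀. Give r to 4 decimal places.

A = (927000 − 35800)/35800 = 24.89385
57800 = 927000/(1 + 24.89385·e^(−r·40)) → e^(−40r) = (16.03806 − 1)/24.89385 = 0.604087
r = −ln(0.604087)/40 = 0.50404/40

r ≈ 0.0126 per year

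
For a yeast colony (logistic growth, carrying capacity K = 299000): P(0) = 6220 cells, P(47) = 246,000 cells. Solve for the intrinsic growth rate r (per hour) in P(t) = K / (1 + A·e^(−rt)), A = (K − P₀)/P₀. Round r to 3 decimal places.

r ≈ 0.115 per hour

A = (299000 − 6220)/6220 = 47.07074
246000 = 299000/(1 + 47.07074·e^(−r·47)) → e^(−47r) = (1.21545 − 1)/47.07074 = 0.004577
r = −ln(0.004577)/47 = 5.38669/47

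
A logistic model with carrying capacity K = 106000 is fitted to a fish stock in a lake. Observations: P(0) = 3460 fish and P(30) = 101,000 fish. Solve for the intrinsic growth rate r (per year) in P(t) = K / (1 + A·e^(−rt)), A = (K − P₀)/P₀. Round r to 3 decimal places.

r ≈ 0.213 per year

A = (106000 − 3460)/3460 = 29.63584
101000 = 106000/(1 + 29.63584·e^(−r·30)) → e^(−30r) = (1.0495 − 1)/29.63584 = 0.00167
r = −ln(0.00167)/30 = 6.39467/30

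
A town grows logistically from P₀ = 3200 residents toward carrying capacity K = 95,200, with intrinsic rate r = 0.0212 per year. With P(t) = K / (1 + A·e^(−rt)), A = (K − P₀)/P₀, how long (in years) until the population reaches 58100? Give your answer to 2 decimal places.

A = (95200 − 3200)/3200 = 28.75
58100 = 95200/(1 + 28.75·e^(−0.0212t)) → 1 + 28.75·e^(−0.0212t) = 1.63855
e^(−0.0212t) = 0.022211 → t = ln(45.02358)/0.0212 = 3.80719/0.0212

t ≈ 179.58 years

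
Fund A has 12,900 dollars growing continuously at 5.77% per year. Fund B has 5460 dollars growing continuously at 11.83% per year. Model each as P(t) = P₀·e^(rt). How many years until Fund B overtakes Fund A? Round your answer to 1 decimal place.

12900·e^(0.0577t) = 5460·e^(0.1183t)
12900/5460 = e^((0.1183 − 0.0577)t) → ln(2.36264) = 0.0606·t
t = 0.85978 / 0.0606

t ≈ 14.2 years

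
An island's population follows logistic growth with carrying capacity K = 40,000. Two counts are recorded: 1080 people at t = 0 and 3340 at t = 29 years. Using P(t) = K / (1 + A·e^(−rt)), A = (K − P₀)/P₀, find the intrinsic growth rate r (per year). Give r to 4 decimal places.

r ≈ 0.0410 per year

A = (40000 − 1080)/1080 = 36.03704
3340 = 40000/(1 + 36.03704·e^(−r·29)) → e^(−29r) = (11.97605 − 1)/36.03704 = 0.304577
r = −ln(0.304577)/29 = 1.18883/29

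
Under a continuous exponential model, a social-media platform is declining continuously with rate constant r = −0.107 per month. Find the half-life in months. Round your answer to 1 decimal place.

half-life = ln(2) / |r| = 0.69315 / 0.107

half-life ≈ 6.5 months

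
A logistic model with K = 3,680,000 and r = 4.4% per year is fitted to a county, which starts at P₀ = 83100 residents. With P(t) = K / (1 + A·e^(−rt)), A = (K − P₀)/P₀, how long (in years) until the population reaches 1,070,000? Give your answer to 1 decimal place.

t ≈ 65.4 years

A = (3680000 − 83100)/83100 = 43.284
1070000 = 3680000/(1 + 43.284·e^(−0.044t)) → 1 + 43.284·e^(−0.044t) = 3.43925
e^(−0.044t) = 0.056355 → t = ln(17.74478)/0.044 = 2.87609/0.044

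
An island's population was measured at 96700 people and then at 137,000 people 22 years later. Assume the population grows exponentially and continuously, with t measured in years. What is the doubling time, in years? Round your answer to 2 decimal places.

r = ln(137000/96700) / 22 = ln(1.41675) / 22 ≈ 0.015835 per year
doubling time = ln 2 / |r| = 0.69315 / 0.015835

doubling time ≈ 43.77 years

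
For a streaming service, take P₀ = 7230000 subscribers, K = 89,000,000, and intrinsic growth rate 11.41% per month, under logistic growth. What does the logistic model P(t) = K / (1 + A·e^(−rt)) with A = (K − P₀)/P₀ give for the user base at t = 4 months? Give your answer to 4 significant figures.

≈ 10,900,000 subscribers

A = (89000000 − 7230000)/7230000 = 11.30982
P(4) = 89000000 / (1 + 11.30982·e^(−0.1141·4)) = 89000000 / (1 + 11.30982·0.63356)
= 89000000 / 8.16545 ≈ 10899577.95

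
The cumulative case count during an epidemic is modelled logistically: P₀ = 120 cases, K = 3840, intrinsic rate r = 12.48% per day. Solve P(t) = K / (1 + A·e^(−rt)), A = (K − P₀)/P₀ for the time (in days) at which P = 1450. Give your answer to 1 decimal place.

t ≈ 23.5 days

A = (3840 − 120)/120 = 31
1450 = 3840/(1 + 31·e^(−0.1248t)) → 1 + 31·e^(−0.1248t) = 2.64828
e^(−0.1248t) = 0.05317 → t = ln(18.80753)/0.1248 = 2.93426/0.1248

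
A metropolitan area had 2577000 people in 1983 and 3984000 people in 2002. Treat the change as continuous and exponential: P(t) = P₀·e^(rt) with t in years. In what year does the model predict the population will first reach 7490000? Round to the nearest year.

r = ln(3984000/2577000) / 19 = 0.43566/19 ≈ 0.022929 per year
t = ln(7490000/2577000) / r = 1.06694/0.022929 ≈ 46.53 years after 1983

year 2030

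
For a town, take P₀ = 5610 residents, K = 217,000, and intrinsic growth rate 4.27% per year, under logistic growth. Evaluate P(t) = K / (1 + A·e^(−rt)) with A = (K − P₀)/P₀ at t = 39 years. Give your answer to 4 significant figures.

A = (217000 − 5610)/5610 = 37.68093
P(39) = 217000 / (1 + 37.68093·e^(−0.0427·39)) = 217000 / (1 + 37.68093·0.189134)
= 217000 / 8.12674 ≈ 26701.97

≈ 26,700 residents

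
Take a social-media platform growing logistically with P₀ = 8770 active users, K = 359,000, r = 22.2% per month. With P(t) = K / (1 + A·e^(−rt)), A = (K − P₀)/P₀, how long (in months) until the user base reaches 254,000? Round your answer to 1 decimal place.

A = (359000 − 8770)/8770 = 39.93501
254000 = 359000/(1 + 39.93501·e^(−0.222t)) → 1 + 39.93501·e^(−0.222t) = 1.41339
e^(−0.222t) = 0.010351 → t = ln(96.60468)/0.222 = 4.57063/0.222

t ≈ 20.6 months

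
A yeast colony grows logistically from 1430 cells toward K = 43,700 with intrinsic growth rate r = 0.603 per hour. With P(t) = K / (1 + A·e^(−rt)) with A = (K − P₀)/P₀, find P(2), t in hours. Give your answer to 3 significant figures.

A = (43700 − 1430)/1430 = 29.55944
P(2) = 43700 / (1 + 29.55944·e^(−0.603·2)) = 43700 / (1 + 29.55944·0.299392)
= 43700 / 9.84987 ≈ 4436.61

≈ 4,440 cells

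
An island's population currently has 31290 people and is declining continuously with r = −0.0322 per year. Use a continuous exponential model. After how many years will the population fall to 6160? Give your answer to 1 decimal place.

6160 = 31290 · e^(-0.0322·t)
t = ln(6160/31290) / -0.0322 = ln(0.19687) / -0.0322 = -1.62522 / -0.0322

t ≈ 50.5 years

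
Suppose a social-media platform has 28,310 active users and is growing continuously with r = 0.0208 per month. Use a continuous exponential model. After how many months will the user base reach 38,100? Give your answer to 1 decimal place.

38100 = 28310 · e^(0.0208·t)
t = ln(38100/28310) / 0.0208 = ln(1.34581) / 0.0208 = 0.297 / 0.0208

t ≈ 14.3 months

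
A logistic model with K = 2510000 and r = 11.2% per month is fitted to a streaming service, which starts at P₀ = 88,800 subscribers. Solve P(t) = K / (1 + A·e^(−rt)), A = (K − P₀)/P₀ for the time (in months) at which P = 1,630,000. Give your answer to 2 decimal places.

t ≈ 35.02 months

A = (2510000 − 88800)/88800 = 27.26577
1630000 = 2510000/(1 + 27.26577·e^(−0.112t)) → 1 + 27.26577·e^(−0.112t) = 1.53988
e^(−0.112t) = 0.019801 → t = ln(50.50363)/0.112 = 3.92205/0.112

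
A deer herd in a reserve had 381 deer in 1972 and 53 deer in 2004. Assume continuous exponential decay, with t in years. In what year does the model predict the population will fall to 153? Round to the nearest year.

year 1987

r = ln(53/381) / 32 = -1.97251/32 ≈ -0.061641 per year
t = ln(153/381) / r = -0.91236/-0.061641 ≈ 14.8 years after 1972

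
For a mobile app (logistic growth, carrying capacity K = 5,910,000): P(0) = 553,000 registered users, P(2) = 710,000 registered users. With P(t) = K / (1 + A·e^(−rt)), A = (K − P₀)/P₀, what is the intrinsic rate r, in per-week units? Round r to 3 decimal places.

A = (5910000 − 553000)/553000 = 9.68716
710000 = 5910000/(1 + 9.68716·e^(−r·2)) → e^(−2r) = (8.32394 − 1)/9.68716 = 0.756046
r = −ln(0.756046)/2 = 0.27965/2

r ≈ 0.140 per week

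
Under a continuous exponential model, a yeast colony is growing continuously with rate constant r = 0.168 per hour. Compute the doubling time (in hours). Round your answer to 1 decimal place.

doubling time = ln(2) / |r| = 0.69315 / 0.168

doubling time ≈ 4.1 hours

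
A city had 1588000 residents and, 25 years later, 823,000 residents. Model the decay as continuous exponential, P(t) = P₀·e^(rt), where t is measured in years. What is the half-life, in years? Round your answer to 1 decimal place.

r = ln(823000/1588000) / 25 = ln(0.51826) / 25 ≈ -0.026291 per year
half-life = ln 2 / |r| = 0.69315 / 0.026291

half-life ≈ 26.4 years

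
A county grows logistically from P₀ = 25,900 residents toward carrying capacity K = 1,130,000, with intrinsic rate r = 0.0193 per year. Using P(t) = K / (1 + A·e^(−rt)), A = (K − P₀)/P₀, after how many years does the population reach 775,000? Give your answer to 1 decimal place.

t ≈ 234.9 years

A = (1130000 − 25900)/25900 = 42.62934
775000 = 1130000/(1 + 42.62934·e^(−0.0193t)) → 1 + 42.62934·e^(−0.0193t) = 1.45806
e^(−0.0193t) = 0.010745 → t = ln(93.06406)/0.0193 = 4.53329/0.0193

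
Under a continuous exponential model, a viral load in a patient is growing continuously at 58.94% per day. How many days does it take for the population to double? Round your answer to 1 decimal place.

doubling time = ln(2) / |r| = 0.69315 / 0.5894

doubling time ≈ 1.2 days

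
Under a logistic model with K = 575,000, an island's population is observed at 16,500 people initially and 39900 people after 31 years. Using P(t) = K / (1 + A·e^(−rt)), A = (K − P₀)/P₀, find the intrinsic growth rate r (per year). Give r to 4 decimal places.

A = (575000 − 16500)/16500 = 33.84848
39900 = 575000/(1 + 33.84848·e^(−r·31)) → e^(−31r) = (14.41103 − 1)/33.84848 = 0.396208
r = −ln(0.396208)/31 = 0.92582/31

r ≈ 0.0299 per year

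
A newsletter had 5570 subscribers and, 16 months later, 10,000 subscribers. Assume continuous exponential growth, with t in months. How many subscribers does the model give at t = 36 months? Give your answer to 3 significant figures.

r = ln(10000/5570) / 16 ≈ 0.036574 per month
P(36) = 5570 · e^(0.036574·36) = 5570 · 3.731 ≈ 20781.7

≈ 20,800 subscribers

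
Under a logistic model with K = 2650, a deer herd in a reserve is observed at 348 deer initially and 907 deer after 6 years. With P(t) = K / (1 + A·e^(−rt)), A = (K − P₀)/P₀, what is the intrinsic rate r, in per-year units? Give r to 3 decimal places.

A = (2650 − 348)/348 = 6.61494
907 = 2650/(1 + 6.61494·e^(−r·6)) → e^(−6r) = (2.92172 − 1)/6.61494 = 0.290512
r = −ln(0.290512)/6 = 1.23611/6

r ≈ 0.206 per year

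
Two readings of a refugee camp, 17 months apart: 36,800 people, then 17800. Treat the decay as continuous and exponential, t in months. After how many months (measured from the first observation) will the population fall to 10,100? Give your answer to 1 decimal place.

r = ln(17800/36800) / 17 ≈ -0.042723 per month
t = ln(10100/36800) / r = -1.29296 / -0.042723 ≈ 30.263

t ≈ 30.3 months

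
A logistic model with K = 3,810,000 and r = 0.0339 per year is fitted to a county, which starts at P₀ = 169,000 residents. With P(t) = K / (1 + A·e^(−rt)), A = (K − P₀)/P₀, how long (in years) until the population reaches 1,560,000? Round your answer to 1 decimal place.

A = (3810000 − 169000)/169000 = 21.54438
1560000 = 3810000/(1 + 21.54438·e^(−0.0339t)) → 1 + 21.54438·e^(−0.0339t) = 2.44231
e^(−0.0339t) = 0.066946 → t = ln(14.93744)/0.0339 = 2.70387/0.0339

t ≈ 79.8 years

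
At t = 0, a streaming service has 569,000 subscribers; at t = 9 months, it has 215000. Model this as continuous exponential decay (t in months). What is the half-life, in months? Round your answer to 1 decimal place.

r = ln(215000/569000) / 9 = ln(0.37786) / 9 ≈ -0.108138 per month
half-life = ln 2 / |r| = 0.69315 / 0.108138

half-life ≈ 6.4 months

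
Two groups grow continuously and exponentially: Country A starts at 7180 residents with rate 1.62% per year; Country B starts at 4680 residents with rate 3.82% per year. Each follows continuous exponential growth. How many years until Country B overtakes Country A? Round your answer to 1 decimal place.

7180·e^(0.0162t) = 4680·e^(0.0382t)
7180/4680 = e^((0.0382 − 0.0162)t) → ln(1.53419) = 0.022·t
t = 0.428 / 0.022

t ≈ 19.5 years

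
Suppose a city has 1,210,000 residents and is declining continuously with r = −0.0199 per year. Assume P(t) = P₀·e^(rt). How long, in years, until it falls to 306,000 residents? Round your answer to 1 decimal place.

t ≈ 69.1 years

306000 = 1210000 · e^(-0.0199·t)
t = ln(306000/1210000) / -0.0199 = ln(0.25289) / -0.0199 = -1.37479 / -0.0199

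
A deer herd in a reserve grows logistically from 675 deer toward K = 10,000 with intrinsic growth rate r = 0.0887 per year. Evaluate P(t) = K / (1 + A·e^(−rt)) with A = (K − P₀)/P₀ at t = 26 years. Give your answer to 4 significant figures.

A = (10000 − 675)/675 = 13.81481
P(26) = 10000 / (1 + 13.81481·e^(−0.0887·26)) = 10000 / (1 + 13.81481·0.099639)
= 10000 / 2.3765 ≈ 4207.87

≈ 4,208 deer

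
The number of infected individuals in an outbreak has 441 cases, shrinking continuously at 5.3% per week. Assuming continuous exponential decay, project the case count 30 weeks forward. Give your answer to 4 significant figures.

P(30) = 441 · e^(-0.053·30) = 441 · e^(-1.59)
= 441 · 0.20393 ≈ 89.93

≈ 89.93 cases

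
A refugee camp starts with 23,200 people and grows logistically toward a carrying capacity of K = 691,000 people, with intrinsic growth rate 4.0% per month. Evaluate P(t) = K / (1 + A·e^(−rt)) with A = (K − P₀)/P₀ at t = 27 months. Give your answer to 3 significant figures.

≈ 64,100 people

A = (691000 − 23200)/23200 = 28.78448
P(27) = 691000 / (1 + 28.78448·e^(−0.04·27)) = 691000 / (1 + 28.78448·0.339596)
= 691000 / 10.77508 ≈ 64129.45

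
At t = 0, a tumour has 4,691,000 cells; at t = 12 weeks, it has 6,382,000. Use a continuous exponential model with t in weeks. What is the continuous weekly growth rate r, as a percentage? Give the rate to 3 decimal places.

6382000 = 4691000 · e^(r·12)
e^(12r) = 6382000/4691000 = 1.36048
r = ln(1.36048) / 12 = 0.30784 / 12

r ≈ 2.565% per week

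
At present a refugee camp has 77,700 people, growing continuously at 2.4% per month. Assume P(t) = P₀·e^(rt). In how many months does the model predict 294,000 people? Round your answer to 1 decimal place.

t ≈ 55.4 months

294000 = 77700 · e^(0.024·t)
t = ln(294000/77700) / 0.024 = ln(3.78378) / 0.024 = 1.33072 / 0.024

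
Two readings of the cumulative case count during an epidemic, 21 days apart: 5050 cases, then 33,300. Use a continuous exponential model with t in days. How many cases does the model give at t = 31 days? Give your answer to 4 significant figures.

≈ 81,760 cases

r = ln(33300/5050) / 21 ≈ 0.089818 per day
P(31) = 5050 · e^(0.089818·31) = 5050 · 16.18921 ≈ 81755.51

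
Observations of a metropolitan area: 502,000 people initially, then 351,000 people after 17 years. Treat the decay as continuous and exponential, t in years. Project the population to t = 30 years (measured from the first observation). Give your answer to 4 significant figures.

≈ 267,000 people

r = ln(351000/502000) / 17 ≈ -0.021048 per year
P(30) = 502000 · e^(-0.021048·30) = 502000 · 0.53183 ≈ 266977.35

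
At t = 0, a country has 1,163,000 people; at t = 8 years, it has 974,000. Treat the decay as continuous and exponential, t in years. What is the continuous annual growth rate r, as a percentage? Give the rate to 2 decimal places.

974000 = 1163000 · e^(r·8)
e^(8r) = 974000/1163000 = 0.83749
r = ln(0.83749) / 8 = -0.17735 / 8

r ≈ -2.22% per year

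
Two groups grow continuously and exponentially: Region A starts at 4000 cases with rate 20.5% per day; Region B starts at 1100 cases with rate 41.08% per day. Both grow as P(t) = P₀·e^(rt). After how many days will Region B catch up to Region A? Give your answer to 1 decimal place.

t ≈ 6.3 days

4000·e^(0.205t) = 1100·e^(0.4108t)
4000/1100 = e^((0.4108 − 0.205)t) → ln(3.63636) = 0.2058·t
t = 1.29098 / 0.2058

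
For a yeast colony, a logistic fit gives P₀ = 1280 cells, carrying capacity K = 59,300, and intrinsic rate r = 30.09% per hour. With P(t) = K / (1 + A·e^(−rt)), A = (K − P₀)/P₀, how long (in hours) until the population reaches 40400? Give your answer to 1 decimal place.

A = (59300 − 1280)/1280 = 45.32812
40400 = 59300/(1 + 45.32812·e^(−0.3009t)) → 1 + 45.32812·e^(−0.3009t) = 1.46782
e^(−0.3009t) = 0.010321 → t = ln(96.89187)/0.3009 = 4.5736/0.3009

t ≈ 15.2 hours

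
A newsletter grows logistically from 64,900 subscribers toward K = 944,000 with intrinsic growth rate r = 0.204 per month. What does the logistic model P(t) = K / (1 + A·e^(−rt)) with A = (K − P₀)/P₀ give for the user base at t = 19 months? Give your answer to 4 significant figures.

A = (944000 − 64900)/64900 = 13.54545
P(19) = 944000 / (1 + 13.54545·e^(−0.204·19)) = 944000 / (1 + 13.54545·0.020734)
= 944000 / 1.28085 ≈ 737012.91

≈ 737,000 subscribers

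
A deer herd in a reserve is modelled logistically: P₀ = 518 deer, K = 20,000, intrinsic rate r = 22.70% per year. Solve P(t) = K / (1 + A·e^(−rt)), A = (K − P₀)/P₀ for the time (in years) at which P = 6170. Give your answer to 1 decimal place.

A = (20000 − 518)/518 = 37.61004
6170 = 20000/(1 + 37.61004·e^(−0.227t)) → 1 + 37.61004·e^(−0.227t) = 3.24149
e^(−0.227t) = 0.059598 → t = ln(16.77903)/0.227 = 2.82013/0.227

t ≈ 12.4 years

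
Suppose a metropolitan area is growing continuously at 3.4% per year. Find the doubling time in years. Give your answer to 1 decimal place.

doubling time ≈ 20.4 years

doubling time = ln(2) / |r| = 0.69315 / 0.034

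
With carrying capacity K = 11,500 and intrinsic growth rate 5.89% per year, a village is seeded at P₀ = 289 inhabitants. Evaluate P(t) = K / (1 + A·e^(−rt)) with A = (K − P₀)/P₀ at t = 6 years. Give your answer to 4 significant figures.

≈ 407.2 inhabitants

A = (11500 − 289)/289 = 38.79239
P(6) = 11500 / (1 + 38.79239·e^(−0.0589·6)) = 11500 / (1 + 38.79239·0.702296)
= 11500 / 28.24375 ≈ 407.17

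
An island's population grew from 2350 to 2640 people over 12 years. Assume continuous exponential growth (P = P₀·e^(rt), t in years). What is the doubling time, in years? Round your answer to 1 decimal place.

r = ln(2640/2350) / 12 = ln(1.1234) / 12 ≈ 0.009697 per year
doubling time = ln 2 / |r| = 0.69315 / 0.009697

doubling time ≈ 71.5 years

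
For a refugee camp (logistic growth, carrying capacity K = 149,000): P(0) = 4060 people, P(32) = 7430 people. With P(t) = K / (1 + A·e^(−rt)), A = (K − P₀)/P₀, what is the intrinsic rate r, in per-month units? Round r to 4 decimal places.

A = (149000 − 4060)/4060 = 35.69951
7430 = 149000/(1 + 35.69951·e^(−r·32)) → e^(−32r) = (20.05384 − 1)/35.69951 = 0.533728
r = −ln(0.533728)/32 = 0.62787/32

r ≈ 0.0196 per month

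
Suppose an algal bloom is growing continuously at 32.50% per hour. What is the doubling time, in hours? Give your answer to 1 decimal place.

doubling time = ln(2) / |r| = 0.69315 / 0.325

doubling time ≈ 2.1 hours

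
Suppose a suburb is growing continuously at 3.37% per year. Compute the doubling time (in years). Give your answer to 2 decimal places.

doubling time = ln(2) / |r| = 0.69315 / 0.0337

doubling time ≈ 20.57 years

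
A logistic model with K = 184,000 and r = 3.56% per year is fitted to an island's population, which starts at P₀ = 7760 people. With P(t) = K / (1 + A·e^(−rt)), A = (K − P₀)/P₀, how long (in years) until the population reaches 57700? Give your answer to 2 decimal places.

t ≈ 65.72 years

A = (184000 − 7760)/7760 = 22.71134
57700 = 184000/(1 + 22.71134·e^(−0.0356t)) → 1 + 22.71134·e^(−0.0356t) = 3.18891
e^(−0.0356t) = 0.09638 → t = ln(10.37565)/0.0356 = 2.33946/0.0356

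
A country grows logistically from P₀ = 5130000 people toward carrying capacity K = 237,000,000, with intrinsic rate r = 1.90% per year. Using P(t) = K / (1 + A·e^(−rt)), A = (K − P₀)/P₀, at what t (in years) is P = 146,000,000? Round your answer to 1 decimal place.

A = (237000000 − 5130000)/5130000 = 45.19883
146000000 = 237000000/(1 + 45.19883·e^(−0.019t)) → 1 + 45.19883·e^(−0.019t) = 1.62329
e^(−0.019t) = 0.01379 → t = ln(72.5168)/0.019 = 4.28382/0.019

t ≈ 225.5 years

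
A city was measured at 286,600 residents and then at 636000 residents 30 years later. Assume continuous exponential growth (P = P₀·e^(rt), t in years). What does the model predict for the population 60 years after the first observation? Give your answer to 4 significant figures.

r = ln(636000/286600) / 30 ≈ 0.02657 per year
P(60) = 286600 · e^(0.02657·60) = 286600 · 4.9245 ≈ 1411360.78

≈ 1,411,000 residents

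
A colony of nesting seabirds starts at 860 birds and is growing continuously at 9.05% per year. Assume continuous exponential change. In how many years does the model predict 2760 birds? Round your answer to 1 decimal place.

t ≈ 12.9 years

2760 = 860 · e^(0.0905·t)
t = ln(2760/860) / 0.0905 = ln(3.2093) / 0.0905 = 1.16605 / 0.0905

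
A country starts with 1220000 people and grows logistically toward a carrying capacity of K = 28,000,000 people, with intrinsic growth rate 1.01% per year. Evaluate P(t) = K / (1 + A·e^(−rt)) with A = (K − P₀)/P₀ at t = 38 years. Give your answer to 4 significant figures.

A = (28000000 − 1220000)/1220000 = 21.95082
P(38) = 28000000 / (1 + 21.95082·e^(−0.0101·38)) = 28000000 / (1 + 21.95082·0.681268)
= 28000000 / 15.95438 ≈ 1755003.55

≈ 1,755,000 people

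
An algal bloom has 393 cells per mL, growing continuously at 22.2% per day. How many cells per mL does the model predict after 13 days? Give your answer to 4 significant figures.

≈ 7,043 cells per mL

P(13) = 393 · e^(0.222·13) = 393 · e^(2.886)
= 393 · 17.92148 ≈ 7043.14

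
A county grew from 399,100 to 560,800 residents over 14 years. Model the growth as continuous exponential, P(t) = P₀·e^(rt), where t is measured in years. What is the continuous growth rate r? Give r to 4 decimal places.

560800 = 399100 · e^(r·14)
e^(14r) = 560800/399100 = 1.40516
r = ln(1.40516) / 14 = 0.34015 / 14

r ≈ 0.0243 per year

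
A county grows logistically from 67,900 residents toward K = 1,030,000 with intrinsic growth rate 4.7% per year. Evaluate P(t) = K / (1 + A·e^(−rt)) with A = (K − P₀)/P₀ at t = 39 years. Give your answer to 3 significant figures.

A = (1030000 − 67900)/67900 = 14.16937
P(39) = 1030000 / (1 + 14.16937·e^(−0.047·39)) = 1030000 / (1 + 14.16937·0.159933)
= 1030000 / 3.26615 ≈ 315356

≈ 315,000 residents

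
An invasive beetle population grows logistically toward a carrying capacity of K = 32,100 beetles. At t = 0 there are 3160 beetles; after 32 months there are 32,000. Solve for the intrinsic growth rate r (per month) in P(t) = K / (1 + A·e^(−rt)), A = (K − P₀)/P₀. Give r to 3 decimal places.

A = (32100 − 3160)/3160 = 9.15823
32000 = 32100/(1 + 9.15823·e^(−r·32)) → e^(−32r) = (1.00313 − 1)/9.15823 = 0.000341
r = −ln(0.000341)/32 = 7.98297/32

r ≈ 0.249 per month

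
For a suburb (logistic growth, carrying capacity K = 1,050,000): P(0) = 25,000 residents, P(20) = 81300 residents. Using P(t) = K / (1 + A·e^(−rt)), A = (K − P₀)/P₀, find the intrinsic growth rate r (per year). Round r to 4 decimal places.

r ≈ 0.0618 per year

A = (1050000 − 25000)/25000 = 41
81300 = 1050000/(1 + 41·e^(−r·20)) → e^(−20r) = (12.91513 − 1)/41 = 0.290613
r = −ln(0.290613)/20 = 1.23576/20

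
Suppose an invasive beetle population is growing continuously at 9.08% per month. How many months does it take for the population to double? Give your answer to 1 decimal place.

doubling time ≈ 7.6 months

doubling time = ln(2) / |r| = 0.69315 / 0.0908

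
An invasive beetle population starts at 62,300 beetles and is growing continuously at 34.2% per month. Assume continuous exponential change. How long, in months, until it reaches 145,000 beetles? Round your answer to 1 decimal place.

145000 = 62300 · e^(0.342·t)
t = ln(145000/62300) / 0.342 = ln(2.32745) / 0.342 = 0.84477 / 0.342

t ≈ 2.5 months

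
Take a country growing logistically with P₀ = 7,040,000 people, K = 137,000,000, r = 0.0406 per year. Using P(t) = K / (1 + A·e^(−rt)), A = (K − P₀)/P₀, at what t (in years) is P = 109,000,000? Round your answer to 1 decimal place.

t ≈ 105.3 years

A = (137000000 − 7040000)/7040000 = 18.46023
109000000 = 137000000/(1 + 18.46023·e^(−0.0406t)) → 1 + 18.46023·e^(−0.0406t) = 1.25688
e^(−0.0406t) = 0.013915 → t = ln(71.86303)/0.0406 = 4.27476/0.0406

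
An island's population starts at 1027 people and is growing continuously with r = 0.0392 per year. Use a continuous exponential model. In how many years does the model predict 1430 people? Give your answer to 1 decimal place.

1430 = 1027 · e^(0.0392·t)
t = ln(1430/1027) / 0.0392 = ln(1.39241) / 0.0392 = 0.33103 / 0.0392

t ≈ 8.4 years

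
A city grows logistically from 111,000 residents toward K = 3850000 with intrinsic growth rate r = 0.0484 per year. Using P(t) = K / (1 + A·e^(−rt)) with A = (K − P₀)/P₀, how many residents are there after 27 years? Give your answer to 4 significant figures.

≈ 380,500 residents

A = (3850000 − 111000)/111000 = 33.68468
P(27) = 3850000 / (1 + 33.68468·e^(−0.0484·27)) = 3850000 / (1 + 33.68468·0.270685)
= 3850000 / 10.11793 ≈ 380512.45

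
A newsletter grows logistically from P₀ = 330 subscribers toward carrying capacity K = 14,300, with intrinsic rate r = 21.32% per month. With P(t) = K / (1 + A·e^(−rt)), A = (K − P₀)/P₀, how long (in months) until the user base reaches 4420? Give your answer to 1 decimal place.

t ≈ 13.8 months

A = (14300 − 330)/330 = 42.33333
4420 = 14300/(1 + 42.33333·e^(−0.2132t)) → 1 + 42.33333·e^(−0.2132t) = 3.23529
e^(−0.2132t) = 0.052802 → t = ln(18.9386)/0.2132 = 2.9412/0.2132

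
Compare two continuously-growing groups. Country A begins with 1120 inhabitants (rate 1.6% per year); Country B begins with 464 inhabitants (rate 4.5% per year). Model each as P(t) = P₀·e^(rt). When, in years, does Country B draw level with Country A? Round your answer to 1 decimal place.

t ≈ 30.4 years

1120·e^(0.016t) = 464·e^(0.045t)
1120/464 = e^((0.045 − 0.016)t) → ln(2.41379) = 0.029·t
t = 0.8812 / 0.029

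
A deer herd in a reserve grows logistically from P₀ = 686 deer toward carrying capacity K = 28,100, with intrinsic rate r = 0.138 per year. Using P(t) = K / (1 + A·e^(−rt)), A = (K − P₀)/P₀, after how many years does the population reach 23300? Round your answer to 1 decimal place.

t ≈ 38.2 years

A = (28100 − 686)/686 = 39.9621
23300 = 28100/(1 + 39.9621·e^(−0.138t)) → 1 + 39.9621·e^(−0.138t) = 1.20601
e^(−0.138t) = 0.005155 → t = ln(193.98269)/0.138 = 5.26777/0.138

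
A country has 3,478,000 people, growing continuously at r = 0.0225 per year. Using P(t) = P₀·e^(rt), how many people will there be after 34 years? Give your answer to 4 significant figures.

≈ 7,474,000 people

P(34) = 3478000 · e^(0.0225·34) = 3478000 · e^(0.765)
= 3478000 · 2.14899 ≈ 7474202.44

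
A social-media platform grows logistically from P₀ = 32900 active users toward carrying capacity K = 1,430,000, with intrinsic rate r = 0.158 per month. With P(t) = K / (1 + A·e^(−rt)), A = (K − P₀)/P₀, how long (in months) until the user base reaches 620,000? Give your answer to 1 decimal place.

t ≈ 22.0 months

A = (1430000 − 32900)/32900 = 42.46505
620000 = 1430000/(1 + 42.46505·e^(−0.158t)) → 1 + 42.46505·e^(−0.158t) = 2.30645
e^(−0.158t) = 0.030765 → t = ln(32.50411)/0.158 = 3.48137/0.158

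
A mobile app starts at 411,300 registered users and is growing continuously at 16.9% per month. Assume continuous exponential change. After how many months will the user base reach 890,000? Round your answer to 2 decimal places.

t ≈ 4.57 months

890000 = 411300 · e^(0.169·t)
t = ln(890000/411300) / 0.169 = ln(2.16387) / 0.169 = 0.7719 / 0.169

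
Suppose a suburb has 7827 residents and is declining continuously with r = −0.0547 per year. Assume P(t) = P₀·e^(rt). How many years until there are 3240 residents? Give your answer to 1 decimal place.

t ≈ 16.1 years

3240 = 7827 · e^(-0.0547·t)
t = ln(3240/7827) / -0.0547 = ln(0.41395) / -0.0547 = -0.88201 / -0.0547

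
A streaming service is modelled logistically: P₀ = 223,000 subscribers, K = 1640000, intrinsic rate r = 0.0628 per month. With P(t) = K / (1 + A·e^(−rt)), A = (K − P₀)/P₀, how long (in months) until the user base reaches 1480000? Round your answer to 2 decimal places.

t ≈ 64.87 months

A = (1640000 − 223000)/223000 = 6.35426
1480000 = 1640000/(1 + 6.35426·e^(−0.0628t)) → 1 + 6.35426·e^(−0.0628t) = 1.10811
e^(−0.0628t) = 0.017013 → t = ln(58.77691)/0.0628 = 4.07375/0.0628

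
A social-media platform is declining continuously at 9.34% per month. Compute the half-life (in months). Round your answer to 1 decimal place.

half-life ≈ 7.4 months

half-life = ln(2) / |r| = 0.69315 / 0.0934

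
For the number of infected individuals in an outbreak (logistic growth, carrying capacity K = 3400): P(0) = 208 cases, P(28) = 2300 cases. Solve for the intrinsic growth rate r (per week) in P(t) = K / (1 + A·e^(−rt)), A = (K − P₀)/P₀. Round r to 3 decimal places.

A = (3400 − 208)/208 = 15.34615
2300 = 3400/(1 + 15.34615·e^(−r·28)) → e^(−28r) = (1.47826 − 1)/15.34615 = 0.031165
r = −ln(0.031165)/28 = 3.46846/28

r ≈ 0.124 per week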